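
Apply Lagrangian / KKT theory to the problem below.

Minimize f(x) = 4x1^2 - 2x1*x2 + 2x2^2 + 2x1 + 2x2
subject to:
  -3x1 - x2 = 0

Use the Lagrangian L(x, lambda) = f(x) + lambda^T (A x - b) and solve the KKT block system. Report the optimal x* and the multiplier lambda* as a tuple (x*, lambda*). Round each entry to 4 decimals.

Form the Lagrangian:
  L(x, lambda) = (1/2) x^T Q x + c^T x + lambda^T (A x - b)
Stationarity (grad_x L = 0): Q x + c + A^T lambda = 0.
Primal feasibility: A x = b.

This gives the KKT block system:
  [ Q   A^T ] [ x     ]   [-c ]
  [ A    0  ] [ lambda ] = [ b ]

Solving the linear system:
  x*      = (0.0714, -0.2143)
  lambda* = (1)
  f(x*)   = -0.1429

x* = (0.0714, -0.2143), lambda* = (1)


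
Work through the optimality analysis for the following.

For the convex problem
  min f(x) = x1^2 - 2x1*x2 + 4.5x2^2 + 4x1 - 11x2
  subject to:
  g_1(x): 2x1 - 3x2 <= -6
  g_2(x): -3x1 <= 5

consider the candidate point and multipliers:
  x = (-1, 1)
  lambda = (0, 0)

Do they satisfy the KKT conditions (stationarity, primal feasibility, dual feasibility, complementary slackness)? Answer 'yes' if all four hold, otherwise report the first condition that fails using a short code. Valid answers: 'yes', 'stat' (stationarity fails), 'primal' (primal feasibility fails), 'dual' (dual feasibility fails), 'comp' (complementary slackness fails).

Gradient of f: grad f(x) = Q x + c = (0, 0)
Constraint values g_i(x) = a_i^T x - b_i:
  g_1((-1, 1)) = 1
  g_2((-1, 1)) = -2
Stationarity residual: grad f(x) + sum_i lambda_i a_i = (0, 0)
  -> stationarity OK
Primal feasibility (all g_i <= 0): FAILS
Dual feasibility (all lambda_i >= 0): OK
Complementary slackness (lambda_i * g_i(x) = 0 for all i): OK

Verdict: the first failing condition is primal_feasibility -> primal.

primal


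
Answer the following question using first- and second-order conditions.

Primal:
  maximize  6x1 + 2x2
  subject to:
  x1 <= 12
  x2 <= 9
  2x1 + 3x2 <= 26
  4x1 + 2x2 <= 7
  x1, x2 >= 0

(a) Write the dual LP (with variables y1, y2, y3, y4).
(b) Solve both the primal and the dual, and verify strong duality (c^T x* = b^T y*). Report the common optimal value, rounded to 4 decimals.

The standard primal-dual pair for 'max c^T x s.t. A x <= b, x >= 0' is:
  Dual:  min b^T y  s.t.  A^T y >= c,  y >= 0.

So the dual LP is:
  minimize  12y1 + 9y2 + 26y3 + 7y4
  subject to:
    y1 + 2y3 + 4y4 >= 6
    y2 + 3y3 + 2y4 >= 2
    y1, y2, y3, y4 >= 0

Solving the primal: x* = (1.75, 0).
  primal value c^T x* = 10.5.
Solving the dual: y* = (0, 0, 0, 1.5).
  dual value b^T y* = 10.5.
Strong duality: c^T x* = b^T y*. Confirmed.

10.5


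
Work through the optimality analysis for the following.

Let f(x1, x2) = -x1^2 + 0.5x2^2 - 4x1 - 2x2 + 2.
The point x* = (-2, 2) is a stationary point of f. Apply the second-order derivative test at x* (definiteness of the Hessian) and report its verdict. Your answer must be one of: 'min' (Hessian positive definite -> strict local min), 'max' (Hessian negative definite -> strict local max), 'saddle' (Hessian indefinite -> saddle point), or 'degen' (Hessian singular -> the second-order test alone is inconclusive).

Compute the Hessian H = grad^2 f:
  H = [[-2, 0], [0, 1]]
Verify stationarity: grad f(x*) = H x* + g = (0, 0).
Eigenvalues of H: -2, 1.
Eigenvalues have mixed signs, so H is indefinite -> x* is a saddle point.

saddle


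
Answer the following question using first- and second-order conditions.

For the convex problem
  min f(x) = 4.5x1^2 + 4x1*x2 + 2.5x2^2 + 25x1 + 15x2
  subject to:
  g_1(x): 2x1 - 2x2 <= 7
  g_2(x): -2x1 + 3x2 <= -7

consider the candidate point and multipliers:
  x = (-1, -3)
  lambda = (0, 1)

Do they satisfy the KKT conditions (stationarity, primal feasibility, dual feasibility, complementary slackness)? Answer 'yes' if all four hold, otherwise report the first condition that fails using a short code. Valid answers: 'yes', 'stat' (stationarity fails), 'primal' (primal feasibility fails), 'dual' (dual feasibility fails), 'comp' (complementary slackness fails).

Gradient of f: grad f(x) = Q x + c = (4, -4)
Constraint values g_i(x) = a_i^T x - b_i:
  g_1((-1, -3)) = -3
  g_2((-1, -3)) = 0
Stationarity residual: grad f(x) + sum_i lambda_i a_i = (2, -1)
  -> stationarity FAILS
Primal feasibility (all g_i <= 0): OK
Dual feasibility (all lambda_i >= 0): OK
Complementary slackness (lambda_i * g_i(x) = 0 for all i): OK

Verdict: the first failing condition is stationarity -> stat.

stat


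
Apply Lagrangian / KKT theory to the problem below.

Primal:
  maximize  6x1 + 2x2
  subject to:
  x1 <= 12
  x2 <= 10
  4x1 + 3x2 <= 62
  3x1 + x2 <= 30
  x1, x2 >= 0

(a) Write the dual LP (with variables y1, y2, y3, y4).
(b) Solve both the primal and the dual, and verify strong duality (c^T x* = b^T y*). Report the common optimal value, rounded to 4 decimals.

The standard primal-dual pair for 'max c^T x s.t. A x <= b, x >= 0' is:
  Dual:  min b^T y  s.t.  A^T y >= c,  y >= 0.

So the dual LP is:
  minimize  12y1 + 10y2 + 62y3 + 30y4
  subject to:
    y1 + 4y3 + 3y4 >= 6
    y2 + 3y3 + y4 >= 2
    y1, y2, y3, y4 >= 0

Solving the primal: x* = (6.6667, 10).
  primal value c^T x* = 60.
Solving the dual: y* = (0, 0, 0, 2).
  dual value b^T y* = 60.
Strong duality: c^T x* = b^T y*. Confirmed.

60


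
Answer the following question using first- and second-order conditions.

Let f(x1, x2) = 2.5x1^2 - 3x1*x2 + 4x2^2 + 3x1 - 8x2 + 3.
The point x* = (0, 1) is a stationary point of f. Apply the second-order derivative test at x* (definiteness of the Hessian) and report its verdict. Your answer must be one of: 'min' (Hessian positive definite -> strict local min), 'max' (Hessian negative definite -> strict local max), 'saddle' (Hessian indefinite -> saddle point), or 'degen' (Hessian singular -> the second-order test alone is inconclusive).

Compute the Hessian H = grad^2 f:
  H = [[5, -3], [-3, 8]]
Verify stationarity: grad f(x*) = H x* + g = (0, 0).
Eigenvalues of H: 3.1459, 9.8541.
Both eigenvalues > 0, so H is positive definite -> x* is a strict local min.

min


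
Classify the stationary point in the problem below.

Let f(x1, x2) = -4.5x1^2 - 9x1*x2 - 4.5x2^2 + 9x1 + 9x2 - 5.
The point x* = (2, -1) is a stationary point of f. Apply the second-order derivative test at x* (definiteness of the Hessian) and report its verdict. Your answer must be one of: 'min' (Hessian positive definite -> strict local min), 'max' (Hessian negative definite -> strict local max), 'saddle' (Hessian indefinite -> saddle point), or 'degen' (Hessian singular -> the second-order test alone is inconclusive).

Compute the Hessian H = grad^2 f:
  H = [[-9, -9], [-9, -9]]
Verify stationarity: grad f(x*) = H x* + g = (0, 0).
Eigenvalues of H: -18, 0.
H has a zero eigenvalue (singular; negative semidefinite but not definite), so H is neither positive definite, negative definite, nor indefinite. The second-order test alone is inconclusive -> degen.
(Indeed, f is constant along the null direction of H through x*, so x* is not a strict local extremum.)

degen


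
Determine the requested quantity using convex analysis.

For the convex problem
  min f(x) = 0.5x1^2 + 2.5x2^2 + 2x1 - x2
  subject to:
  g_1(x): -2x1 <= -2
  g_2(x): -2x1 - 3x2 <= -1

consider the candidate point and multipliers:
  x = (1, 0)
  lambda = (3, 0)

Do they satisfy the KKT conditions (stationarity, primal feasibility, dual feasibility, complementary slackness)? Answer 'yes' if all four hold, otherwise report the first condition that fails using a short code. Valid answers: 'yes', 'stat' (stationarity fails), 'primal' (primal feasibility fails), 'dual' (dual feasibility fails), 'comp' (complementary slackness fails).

Gradient of f: grad f(x) = Q x + c = (3, -1)
Constraint values g_i(x) = a_i^T x - b_i:
  g_1((1, 0)) = 0
  g_2((1, 0)) = -1
Stationarity residual: grad f(x) + sum_i lambda_i a_i = (-3, -1)
  -> stationarity FAILS
Primal feasibility (all g_i <= 0): OK
Dual feasibility (all lambda_i >= 0): OK
Complementary slackness (lambda_i * g_i(x) = 0 for all i): OK

Verdict: the first failing condition is stationarity -> stat.

stat


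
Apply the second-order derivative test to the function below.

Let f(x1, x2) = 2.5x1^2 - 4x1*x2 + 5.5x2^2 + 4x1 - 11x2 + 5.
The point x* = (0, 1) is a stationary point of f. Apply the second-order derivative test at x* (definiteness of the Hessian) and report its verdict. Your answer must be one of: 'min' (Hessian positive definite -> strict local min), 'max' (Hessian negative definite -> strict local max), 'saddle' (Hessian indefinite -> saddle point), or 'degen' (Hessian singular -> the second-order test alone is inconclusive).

Compute the Hessian H = grad^2 f:
  H = [[5, -4], [-4, 11]]
Verify stationarity: grad f(x*) = H x* + g = (0, 0).
Eigenvalues of H: 3, 13.
Both eigenvalues > 0, so H is positive definite -> x* is a strict local min.

min


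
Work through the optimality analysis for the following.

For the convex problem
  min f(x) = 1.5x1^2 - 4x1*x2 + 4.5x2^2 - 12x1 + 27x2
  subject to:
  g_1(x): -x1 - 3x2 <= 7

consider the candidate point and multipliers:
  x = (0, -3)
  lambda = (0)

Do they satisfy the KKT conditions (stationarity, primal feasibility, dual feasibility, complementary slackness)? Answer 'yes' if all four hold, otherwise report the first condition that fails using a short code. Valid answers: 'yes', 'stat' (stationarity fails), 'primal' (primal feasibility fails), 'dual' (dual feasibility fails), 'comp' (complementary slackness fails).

Gradient of f: grad f(x) = Q x + c = (0, 0)
Constraint values g_i(x) = a_i^T x - b_i:
  g_1((0, -3)) = 2
Stationarity residual: grad f(x) + sum_i lambda_i a_i = (0, 0)
  -> stationarity OK
Primal feasibility (all g_i <= 0): FAILS
Dual feasibility (all lambda_i >= 0): OK
Complementary slackness (lambda_i * g_i(x) = 0 for all i): OK

Verdict: the first failing condition is primal_feasibility -> primal.

primal


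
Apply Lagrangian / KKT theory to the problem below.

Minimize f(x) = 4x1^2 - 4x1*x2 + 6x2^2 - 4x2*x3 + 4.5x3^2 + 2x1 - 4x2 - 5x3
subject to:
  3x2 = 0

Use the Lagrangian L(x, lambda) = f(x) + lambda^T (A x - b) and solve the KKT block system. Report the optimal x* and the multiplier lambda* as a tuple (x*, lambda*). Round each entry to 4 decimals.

Form the Lagrangian:
  L(x, lambda) = (1/2) x^T Q x + c^T x + lambda^T (A x - b)
Stationarity (grad_x L = 0): Q x + c + A^T lambda = 0.
Primal feasibility: A x = b.

This gives the KKT block system:
  [ Q   A^T ] [ x     ]   [-c ]
  [ A    0  ] [ lambda ] = [ b ]

Solving the linear system:
  x*      = (-0.25, 0, 0.5556)
  lambda* = (1.7407)
  f(x*)   = -1.6389

x* = (-0.25, 0, 0.5556), lambda* = (1.7407)


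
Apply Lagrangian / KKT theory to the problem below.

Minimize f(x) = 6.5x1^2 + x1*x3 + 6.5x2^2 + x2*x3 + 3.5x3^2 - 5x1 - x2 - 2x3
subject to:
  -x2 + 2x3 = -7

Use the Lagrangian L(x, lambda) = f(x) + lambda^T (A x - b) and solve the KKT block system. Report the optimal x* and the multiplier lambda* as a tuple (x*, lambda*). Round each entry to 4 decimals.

Form the Lagrangian:
  L(x, lambda) = (1/2) x^T Q x + c^T x + lambda^T (A x - b)
Stationarity (grad_x L = 0): Q x + c + A^T lambda = 0.
Primal feasibility: A x = b.

This gives the KKT block system:
  [ Q   A^T ] [ x     ]   [-c ]
  [ A    0  ] [ lambda ] = [ b ]

Solving the linear system:
  x*      = (0.6112, 1.1076, -2.9462)
  lambda* = (10.4523)
  f(x*)   = 37.4474

x* = (0.6112, 1.1076, -2.9462), lambda* = (10.4523)


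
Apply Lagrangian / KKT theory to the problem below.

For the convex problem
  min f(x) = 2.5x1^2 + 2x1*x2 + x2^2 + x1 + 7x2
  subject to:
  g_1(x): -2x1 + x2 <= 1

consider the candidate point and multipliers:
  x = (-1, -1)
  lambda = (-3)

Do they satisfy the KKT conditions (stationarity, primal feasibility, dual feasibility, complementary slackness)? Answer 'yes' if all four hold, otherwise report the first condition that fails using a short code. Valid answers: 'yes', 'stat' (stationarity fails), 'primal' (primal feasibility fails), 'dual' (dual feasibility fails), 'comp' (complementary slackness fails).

Gradient of f: grad f(x) = Q x + c = (-6, 3)
Constraint values g_i(x) = a_i^T x - b_i:
  g_1((-1, -1)) = 0
Stationarity residual: grad f(x) + sum_i lambda_i a_i = (0, 0)
  -> stationarity OK
Primal feasibility (all g_i <= 0): OK
Dual feasibility (all lambda_i >= 0): FAILS
Complementary slackness (lambda_i * g_i(x) = 0 for all i): OK

Verdict: the first failing condition is dual_feasibility -> dual.

dual


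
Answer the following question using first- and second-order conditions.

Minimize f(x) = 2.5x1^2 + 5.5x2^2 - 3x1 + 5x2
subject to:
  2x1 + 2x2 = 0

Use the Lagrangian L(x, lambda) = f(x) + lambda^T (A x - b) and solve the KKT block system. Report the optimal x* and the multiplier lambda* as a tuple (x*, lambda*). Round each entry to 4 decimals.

Form the Lagrangian:
  L(x, lambda) = (1/2) x^T Q x + c^T x + lambda^T (A x - b)
Stationarity (grad_x L = 0): Q x + c + A^T lambda = 0.
Primal feasibility: A x = b.

This gives the KKT block system:
  [ Q   A^T ] [ x     ]   [-c ]
  [ A    0  ] [ lambda ] = [ b ]

Solving the linear system:
  x*      = (0.5, -0.5)
  lambda* = (0.25)
  f(x*)   = -2

x* = (0.5, -0.5), lambda* = (0.25)


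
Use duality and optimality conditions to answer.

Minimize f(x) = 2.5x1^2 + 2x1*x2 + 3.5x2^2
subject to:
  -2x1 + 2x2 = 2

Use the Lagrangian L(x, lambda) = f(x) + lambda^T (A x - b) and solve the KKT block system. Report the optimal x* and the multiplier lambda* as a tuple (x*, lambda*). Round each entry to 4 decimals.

Form the Lagrangian:
  L(x, lambda) = (1/2) x^T Q x + c^T x + lambda^T (A x - b)
Stationarity (grad_x L = 0): Q x + c + A^T lambda = 0.
Primal feasibility: A x = b.

This gives the KKT block system:
  [ Q   A^T ] [ x     ]   [-c ]
  [ A    0  ] [ lambda ] = [ b ]

Solving the linear system:
  x*      = (-0.5625, 0.4375)
  lambda* = (-0.9688)
  f(x*)   = 0.9688

x* = (-0.5625, 0.4375), lambda* = (-0.9688)


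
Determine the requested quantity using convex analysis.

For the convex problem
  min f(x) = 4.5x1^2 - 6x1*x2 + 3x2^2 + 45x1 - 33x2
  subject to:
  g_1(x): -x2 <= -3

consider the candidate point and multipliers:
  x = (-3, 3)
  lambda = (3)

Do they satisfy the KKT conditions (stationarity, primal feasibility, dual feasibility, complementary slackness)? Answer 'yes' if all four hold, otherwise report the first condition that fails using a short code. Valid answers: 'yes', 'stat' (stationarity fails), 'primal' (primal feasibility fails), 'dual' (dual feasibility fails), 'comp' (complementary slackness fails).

Gradient of f: grad f(x) = Q x + c = (0, 3)
Constraint values g_i(x) = a_i^T x - b_i:
  g_1((-3, 3)) = 0
Stationarity residual: grad f(x) + sum_i lambda_i a_i = (0, 0)
  -> stationarity OK
Primal feasibility (all g_i <= 0): OK
Dual feasibility (all lambda_i >= 0): OK
Complementary slackness (lambda_i * g_i(x) = 0 for all i): OK

Verdict: yes, KKT holds.

yes


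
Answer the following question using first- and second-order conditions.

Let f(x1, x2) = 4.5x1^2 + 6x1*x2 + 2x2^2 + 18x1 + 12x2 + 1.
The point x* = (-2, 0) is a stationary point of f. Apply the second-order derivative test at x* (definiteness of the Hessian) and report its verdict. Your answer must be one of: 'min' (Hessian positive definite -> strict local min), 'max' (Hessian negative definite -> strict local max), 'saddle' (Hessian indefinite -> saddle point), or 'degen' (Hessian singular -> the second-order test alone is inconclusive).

Compute the Hessian H = grad^2 f:
  H = [[9, 6], [6, 4]]
Verify stationarity: grad f(x*) = H x* + g = (0, 0).
Eigenvalues of H: 0, 13.
H has a zero eigenvalue (singular; positive semidefinite but not definite), so H is neither positive definite, negative definite, nor indefinite. The second-order test alone is inconclusive -> degen.
(Indeed, f is constant along the null direction of H through x*, so x* is not a strict local extremum.)

degen


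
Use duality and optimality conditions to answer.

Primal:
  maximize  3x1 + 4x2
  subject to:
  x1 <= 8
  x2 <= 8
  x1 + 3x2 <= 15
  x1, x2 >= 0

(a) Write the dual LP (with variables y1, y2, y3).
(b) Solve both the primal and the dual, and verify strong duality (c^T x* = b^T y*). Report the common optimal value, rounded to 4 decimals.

The standard primal-dual pair for 'max c^T x s.t. A x <= b, x >= 0' is:
  Dual:  min b^T y  s.t.  A^T y >= c,  y >= 0.

So the dual LP is:
  minimize  8y1 + 8y2 + 15y3
  subject to:
    y1 + y3 >= 3
    y2 + 3y3 >= 4
    y1, y2, y3 >= 0

Solving the primal: x* = (8, 2.3333).
  primal value c^T x* = 33.3333.
Solving the dual: y* = (1.6667, 0, 1.3333).
  dual value b^T y* = 33.3333.
Strong duality: c^T x* = b^T y*. Confirmed.

33.3333


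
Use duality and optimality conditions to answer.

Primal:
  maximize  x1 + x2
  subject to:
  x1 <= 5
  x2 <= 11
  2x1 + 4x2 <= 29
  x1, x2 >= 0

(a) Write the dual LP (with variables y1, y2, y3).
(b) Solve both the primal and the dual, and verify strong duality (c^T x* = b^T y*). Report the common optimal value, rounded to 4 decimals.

The standard primal-dual pair for 'max c^T x s.t. A x <= b, x >= 0' is:
  Dual:  min b^T y  s.t.  A^T y >= c,  y >= 0.

So the dual LP is:
  minimize  5y1 + 11y2 + 29y3
  subject to:
    y1 + 2y3 >= 1
    y2 + 4y3 >= 1
    y1, y2, y3 >= 0

Solving the primal: x* = (5, 4.75).
  primal value c^T x* = 9.75.
Solving the dual: y* = (0.5, 0, 0.25).
  dual value b^T y* = 9.75.
Strong duality: c^T x* = b^T y*. Confirmed.

9.75


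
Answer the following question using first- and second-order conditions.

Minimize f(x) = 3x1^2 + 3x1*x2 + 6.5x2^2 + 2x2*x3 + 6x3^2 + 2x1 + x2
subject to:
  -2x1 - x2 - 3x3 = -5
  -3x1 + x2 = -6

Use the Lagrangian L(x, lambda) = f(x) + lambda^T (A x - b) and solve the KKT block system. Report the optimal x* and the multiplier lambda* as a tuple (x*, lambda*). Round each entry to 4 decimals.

Form the Lagrangian:
  L(x, lambda) = (1/2) x^T Q x + c^T x + lambda^T (A x - b)
Stationarity (grad_x L = 0): Q x + c + A^T lambda = 0.
Primal feasibility: A x = b.

This gives the KKT block system:
  [ Q   A^T ] [ x     ]   [-c ]
  [ A    0  ] [ lambda ] = [ b ]

Solving the linear system:
  x*      = (1.8035, -0.5896, 0.6609)
  lambda* = (2.2505, 2.1836)
  f(x*)   = 13.6857

x* = (1.8035, -0.5896, 0.6609), lambda* = (2.2505, 2.1836)


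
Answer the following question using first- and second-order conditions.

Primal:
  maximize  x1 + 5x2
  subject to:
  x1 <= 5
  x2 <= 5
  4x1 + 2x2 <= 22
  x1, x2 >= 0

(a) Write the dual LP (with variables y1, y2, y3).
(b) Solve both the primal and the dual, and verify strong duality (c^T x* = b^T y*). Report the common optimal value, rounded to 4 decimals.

The standard primal-dual pair for 'max c^T x s.t. A x <= b, x >= 0' is:
  Dual:  min b^T y  s.t.  A^T y >= c,  y >= 0.

So the dual LP is:
  minimize  5y1 + 5y2 + 22y3
  subject to:
    y1 + 4y3 >= 1
    y2 + 2y3 >= 5
    y1, y2, y3 >= 0

Solving the primal: x* = (3, 5).
  primal value c^T x* = 28.
Solving the dual: y* = (0, 4.5, 0.25).
  dual value b^T y* = 28.
Strong duality: c^T x* = b^T y*. Confirmed.

28


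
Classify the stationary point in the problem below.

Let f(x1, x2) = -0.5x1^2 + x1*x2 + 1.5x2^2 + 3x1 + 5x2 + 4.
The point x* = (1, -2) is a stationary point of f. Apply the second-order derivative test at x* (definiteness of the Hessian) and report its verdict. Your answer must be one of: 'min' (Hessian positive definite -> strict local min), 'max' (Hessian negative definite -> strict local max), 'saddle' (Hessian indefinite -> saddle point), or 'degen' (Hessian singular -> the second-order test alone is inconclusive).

Compute the Hessian H = grad^2 f:
  H = [[-1, 1], [1, 3]]
Verify stationarity: grad f(x*) = H x* + g = (0, 0).
Eigenvalues of H: -1.2361, 3.2361.
Eigenvalues have mixed signs, so H is indefinite -> x* is a saddle point.

saddle


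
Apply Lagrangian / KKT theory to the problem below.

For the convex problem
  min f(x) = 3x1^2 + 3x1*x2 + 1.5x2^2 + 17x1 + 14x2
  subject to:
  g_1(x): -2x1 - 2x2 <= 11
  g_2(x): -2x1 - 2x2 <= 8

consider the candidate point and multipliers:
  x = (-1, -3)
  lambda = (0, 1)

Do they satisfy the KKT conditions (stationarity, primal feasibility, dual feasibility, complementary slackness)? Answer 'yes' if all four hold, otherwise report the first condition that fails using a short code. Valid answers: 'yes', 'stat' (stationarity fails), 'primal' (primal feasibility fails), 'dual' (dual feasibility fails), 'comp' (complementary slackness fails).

Gradient of f: grad f(x) = Q x + c = (2, 2)
Constraint values g_i(x) = a_i^T x - b_i:
  g_1((-1, -3)) = -3
  g_2((-1, -3)) = 0
Stationarity residual: grad f(x) + sum_i lambda_i a_i = (0, 0)
  -> stationarity OK
Primal feasibility (all g_i <= 0): OK
Dual feasibility (all lambda_i >= 0): OK
Complementary slackness (lambda_i * g_i(x) = 0 for all i): OK

Verdict: yes, KKT holds.

yes


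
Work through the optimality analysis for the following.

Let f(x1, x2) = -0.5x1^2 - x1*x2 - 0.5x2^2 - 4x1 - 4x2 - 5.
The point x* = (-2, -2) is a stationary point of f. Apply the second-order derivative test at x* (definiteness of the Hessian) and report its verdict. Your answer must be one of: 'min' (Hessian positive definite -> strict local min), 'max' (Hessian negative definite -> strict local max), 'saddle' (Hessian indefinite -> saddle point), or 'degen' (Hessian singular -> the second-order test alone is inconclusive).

Compute the Hessian H = grad^2 f:
  H = [[-1, -1], [-1, -1]]
Verify stationarity: grad f(x*) = H x* + g = (0, 0).
Eigenvalues of H: -2, 0.
H has a zero eigenvalue (singular; negative semidefinite but not definite), so H is neither positive definite, negative definite, nor indefinite. The second-order test alone is inconclusive -> degen.
(Indeed, f is constant along the null direction of H through x*, so x* is not a strict local extremum.)

degen


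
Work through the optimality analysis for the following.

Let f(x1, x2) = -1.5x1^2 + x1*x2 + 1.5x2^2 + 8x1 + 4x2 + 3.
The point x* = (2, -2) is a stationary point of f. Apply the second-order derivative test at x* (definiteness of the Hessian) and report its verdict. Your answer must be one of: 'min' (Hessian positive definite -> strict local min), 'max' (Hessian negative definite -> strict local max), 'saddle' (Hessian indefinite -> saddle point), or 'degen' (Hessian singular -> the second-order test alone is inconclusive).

Compute the Hessian H = grad^2 f:
  H = [[-3, 1], [1, 3]]
Verify stationarity: grad f(x*) = H x* + g = (0, 0).
Eigenvalues of H: -3.1623, 3.1623.
Eigenvalues have mixed signs, so H is indefinite -> x* is a saddle point.

saddle


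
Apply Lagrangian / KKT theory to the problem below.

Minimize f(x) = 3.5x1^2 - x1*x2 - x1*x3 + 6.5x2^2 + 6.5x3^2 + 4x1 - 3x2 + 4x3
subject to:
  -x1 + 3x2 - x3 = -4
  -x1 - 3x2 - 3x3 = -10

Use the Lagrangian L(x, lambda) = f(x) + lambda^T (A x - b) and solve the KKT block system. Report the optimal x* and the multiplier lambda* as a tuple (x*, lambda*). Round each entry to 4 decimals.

Form the Lagrangian:
  L(x, lambda) = (1/2) x^T Q x + c^T x + lambda^T (A x - b)
Stationarity (grad_x L = 0): Q x + c + A^T lambda = 0.
Primal feasibility: A x = b.

This gives the KKT block system:
  [ Q   A^T ] [ x     ]   [-c ]
  [ A    0  ] [ lambda ] = [ b ]

Solving the linear system:
  x*      = (2.2118, 0.202, 2.3941)
  lambda* = (8.8744, 8.0123)
  f(x*)   = 66.7192

x* = (2.2118, 0.202, 2.3941), lambda* = (8.8744, 8.0123)


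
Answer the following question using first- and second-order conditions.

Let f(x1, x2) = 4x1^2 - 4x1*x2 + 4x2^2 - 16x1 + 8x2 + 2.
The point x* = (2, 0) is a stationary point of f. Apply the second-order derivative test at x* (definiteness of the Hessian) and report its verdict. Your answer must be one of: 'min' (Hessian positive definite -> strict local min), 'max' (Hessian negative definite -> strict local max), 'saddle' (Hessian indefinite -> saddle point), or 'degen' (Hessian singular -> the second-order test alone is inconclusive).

Compute the Hessian H = grad^2 f:
  H = [[8, -4], [-4, 8]]
Verify stationarity: grad f(x*) = H x* + g = (0, 0).
Eigenvalues of H: 4, 12.
Both eigenvalues > 0, so H is positive definite -> x* is a strict local min.

min


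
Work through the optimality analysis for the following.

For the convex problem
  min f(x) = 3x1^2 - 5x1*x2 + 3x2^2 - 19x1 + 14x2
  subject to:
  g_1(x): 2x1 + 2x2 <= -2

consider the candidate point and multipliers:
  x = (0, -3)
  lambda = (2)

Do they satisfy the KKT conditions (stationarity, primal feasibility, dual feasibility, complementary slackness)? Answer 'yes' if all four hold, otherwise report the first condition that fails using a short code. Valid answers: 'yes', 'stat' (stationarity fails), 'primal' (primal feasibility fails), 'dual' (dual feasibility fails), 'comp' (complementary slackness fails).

Gradient of f: grad f(x) = Q x + c = (-4, -4)
Constraint values g_i(x) = a_i^T x - b_i:
  g_1((0, -3)) = -4
Stationarity residual: grad f(x) + sum_i lambda_i a_i = (0, 0)
  -> stationarity OK
Primal feasibility (all g_i <= 0): OK
Dual feasibility (all lambda_i >= 0): OK
Complementary slackness (lambda_i * g_i(x) = 0 for all i): FAILS

Verdict: the first failing condition is complementary_slackness -> comp.

comp


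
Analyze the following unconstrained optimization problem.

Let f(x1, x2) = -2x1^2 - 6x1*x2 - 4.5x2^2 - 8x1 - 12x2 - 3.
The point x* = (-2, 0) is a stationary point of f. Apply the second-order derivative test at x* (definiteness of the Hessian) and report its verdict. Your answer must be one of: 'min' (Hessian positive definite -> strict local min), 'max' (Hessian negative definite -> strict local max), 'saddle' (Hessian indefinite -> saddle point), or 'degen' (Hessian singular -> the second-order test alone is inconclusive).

Compute the Hessian H = grad^2 f:
  H = [[-4, -6], [-6, -9]]
Verify stationarity: grad f(x*) = H x* + g = (0, 0).
Eigenvalues of H: -13, 0.
H has a zero eigenvalue (singular; negative semidefinite but not definite), so H is neither positive definite, negative definite, nor indefinite. The second-order test alone is inconclusive -> degen.
(Indeed, f is constant along the null direction of H through x*, so x* is not a strict local extremum.)

degen


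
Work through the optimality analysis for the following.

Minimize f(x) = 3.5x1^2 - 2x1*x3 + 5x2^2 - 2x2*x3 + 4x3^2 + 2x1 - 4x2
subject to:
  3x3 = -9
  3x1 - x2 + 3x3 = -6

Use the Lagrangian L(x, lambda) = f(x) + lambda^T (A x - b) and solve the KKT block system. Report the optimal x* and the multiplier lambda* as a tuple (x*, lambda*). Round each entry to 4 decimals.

Form the Lagrangian:
  L(x, lambda) = (1/2) x^T Q x + c^T x + lambda^T (A x - b)
Stationarity (grad_x L = 0): Q x + c + A^T lambda = 0.
Primal feasibility: A x = b.

This gives the KKT block system:
  [ Q   A^T ] [ x     ]   [-c ]
  [ A    0  ] [ lambda ] = [ b ]

Solving the linear system:
  x*      = (0.7835, -0.6495, -3)
  lambda* = (12.5842, -4.4948)
  f(x*)   = 45.2268

x* = (0.7835, -0.6495, -3), lambda* = (12.5842, -4.4948)


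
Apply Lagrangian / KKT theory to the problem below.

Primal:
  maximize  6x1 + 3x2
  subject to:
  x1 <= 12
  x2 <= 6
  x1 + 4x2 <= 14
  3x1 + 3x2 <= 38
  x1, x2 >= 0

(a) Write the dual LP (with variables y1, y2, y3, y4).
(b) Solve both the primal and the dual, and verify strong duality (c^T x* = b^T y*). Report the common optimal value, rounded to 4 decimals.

The standard primal-dual pair for 'max c^T x s.t. A x <= b, x >= 0' is:
  Dual:  min b^T y  s.t.  A^T y >= c,  y >= 0.

So the dual LP is:
  minimize  12y1 + 6y2 + 14y3 + 38y4
  subject to:
    y1 + y3 + 3y4 >= 6
    y2 + 4y3 + 3y4 >= 3
    y1, y2, y3, y4 >= 0

Solving the primal: x* = (12, 0.5).
  primal value c^T x* = 73.5.
Solving the dual: y* = (5.25, 0, 0.75, 0).
  dual value b^T y* = 73.5.
Strong duality: c^T x* = b^T y*. Confirmed.

73.5


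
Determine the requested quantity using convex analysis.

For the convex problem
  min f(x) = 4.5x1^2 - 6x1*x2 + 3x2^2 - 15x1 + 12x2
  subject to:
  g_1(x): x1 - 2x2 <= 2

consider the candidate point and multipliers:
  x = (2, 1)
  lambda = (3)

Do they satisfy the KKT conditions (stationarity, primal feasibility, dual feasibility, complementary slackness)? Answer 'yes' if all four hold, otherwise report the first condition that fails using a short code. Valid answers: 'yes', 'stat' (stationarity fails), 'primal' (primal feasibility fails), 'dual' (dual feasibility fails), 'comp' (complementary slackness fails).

Gradient of f: grad f(x) = Q x + c = (-3, 6)
Constraint values g_i(x) = a_i^T x - b_i:
  g_1((2, 1)) = -2
Stationarity residual: grad f(x) + sum_i lambda_i a_i = (0, 0)
  -> stationarity OK
Primal feasibility (all g_i <= 0): OK
Dual feasibility (all lambda_i >= 0): OK
Complementary slackness (lambda_i * g_i(x) = 0 for all i): FAILS

Verdict: the first failing condition is complementary_slackness -> comp.

comp


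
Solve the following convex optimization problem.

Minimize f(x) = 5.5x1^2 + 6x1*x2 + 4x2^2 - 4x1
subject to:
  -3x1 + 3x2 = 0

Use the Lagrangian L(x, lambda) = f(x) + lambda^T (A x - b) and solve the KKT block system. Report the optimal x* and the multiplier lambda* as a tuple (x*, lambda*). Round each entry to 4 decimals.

Form the Lagrangian:
  L(x, lambda) = (1/2) x^T Q x + c^T x + lambda^T (A x - b)
Stationarity (grad_x L = 0): Q x + c + A^T lambda = 0.
Primal feasibility: A x = b.

This gives the KKT block system:
  [ Q   A^T ] [ x     ]   [-c ]
  [ A    0  ] [ lambda ] = [ b ]

Solving the linear system:
  x*      = (0.129, 0.129)
  lambda* = (-0.6022)
  f(x*)   = -0.2581

x* = (0.129, 0.129), lambda* = (-0.6022)


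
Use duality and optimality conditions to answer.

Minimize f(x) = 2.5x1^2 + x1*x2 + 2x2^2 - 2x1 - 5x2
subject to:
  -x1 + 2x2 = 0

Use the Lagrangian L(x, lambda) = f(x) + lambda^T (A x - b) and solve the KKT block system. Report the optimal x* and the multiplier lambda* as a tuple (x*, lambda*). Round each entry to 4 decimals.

Form the Lagrangian:
  L(x, lambda) = (1/2) x^T Q x + c^T x + lambda^T (A x - b)
Stationarity (grad_x L = 0): Q x + c + A^T lambda = 0.
Primal feasibility: A x = b.

This gives the KKT block system:
  [ Q   A^T ] [ x     ]   [-c ]
  [ A    0  ] [ lambda ] = [ b ]

Solving the linear system:
  x*      = (0.6429, 0.3214)
  lambda* = (1.5357)
  f(x*)   = -1.4464

x* = (0.6429, 0.3214), lambda* = (1.5357)


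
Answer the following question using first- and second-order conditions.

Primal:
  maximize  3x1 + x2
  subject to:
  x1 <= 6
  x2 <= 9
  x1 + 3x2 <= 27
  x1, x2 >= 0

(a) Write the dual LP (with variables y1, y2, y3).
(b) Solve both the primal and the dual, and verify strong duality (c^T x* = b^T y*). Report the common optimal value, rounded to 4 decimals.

The standard primal-dual pair for 'max c^T x s.t. A x <= b, x >= 0' is:
  Dual:  min b^T y  s.t.  A^T y >= c,  y >= 0.

So the dual LP is:
  minimize  6y1 + 9y2 + 27y3
  subject to:
    y1 + y3 >= 3
    y2 + 3y3 >= 1
    y1, y2, y3 >= 0

Solving the primal: x* = (6, 7).
  primal value c^T x* = 25.
Solving the dual: y* = (2.6667, 0, 0.3333).
  dual value b^T y* = 25.
Strong duality: c^T x* = b^T y*. Confirmed.

25


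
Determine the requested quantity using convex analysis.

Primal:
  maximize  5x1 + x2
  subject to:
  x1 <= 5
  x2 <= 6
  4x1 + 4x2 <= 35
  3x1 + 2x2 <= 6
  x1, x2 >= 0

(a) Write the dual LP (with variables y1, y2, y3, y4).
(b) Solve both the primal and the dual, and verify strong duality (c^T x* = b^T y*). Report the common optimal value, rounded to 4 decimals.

The standard primal-dual pair for 'max c^T x s.t. A x <= b, x >= 0' is:
  Dual:  min b^T y  s.t.  A^T y >= c,  y >= 0.

So the dual LP is:
  minimize  5y1 + 6y2 + 35y3 + 6y4
  subject to:
    y1 + 4y3 + 3y4 >= 5
    y2 + 4y3 + 2y4 >= 1
    y1, y2, y3, y4 >= 0

Solving the primal: x* = (2, 0).
  primal value c^T x* = 10.
Solving the dual: y* = (0, 0, 0, 1.6667).
  dual value b^T y* = 10.
Strong duality: c^T x* = b^T y*. Confirmed.

10


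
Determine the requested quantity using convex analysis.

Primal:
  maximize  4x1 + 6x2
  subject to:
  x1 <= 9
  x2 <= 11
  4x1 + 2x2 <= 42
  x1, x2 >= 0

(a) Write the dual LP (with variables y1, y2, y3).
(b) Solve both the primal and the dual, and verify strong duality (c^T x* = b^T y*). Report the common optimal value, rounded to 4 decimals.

The standard primal-dual pair for 'max c^T x s.t. A x <= b, x >= 0' is:
  Dual:  min b^T y  s.t.  A^T y >= c,  y >= 0.

So the dual LP is:
  minimize  9y1 + 11y2 + 42y3
  subject to:
    y1 + 4y3 >= 4
    y2 + 2y3 >= 6
    y1, y2, y3 >= 0

Solving the primal: x* = (5, 11).
  primal value c^T x* = 86.
Solving the dual: y* = (0, 4, 1).
  dual value b^T y* = 86.
Strong duality: c^T x* = b^T y*. Confirmed.

86


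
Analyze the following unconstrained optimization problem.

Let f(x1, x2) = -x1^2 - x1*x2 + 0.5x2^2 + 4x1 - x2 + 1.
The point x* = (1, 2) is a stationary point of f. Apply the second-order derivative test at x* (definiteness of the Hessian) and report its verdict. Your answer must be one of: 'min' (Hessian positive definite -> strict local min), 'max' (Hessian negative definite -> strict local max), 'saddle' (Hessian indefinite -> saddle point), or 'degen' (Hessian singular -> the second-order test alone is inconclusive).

Compute the Hessian H = grad^2 f:
  H = [[-2, -1], [-1, 1]]
Verify stationarity: grad f(x*) = H x* + g = (0, 0).
Eigenvalues of H: -2.3028, 1.3028.
Eigenvalues have mixed signs, so H is indefinite -> x* is a saddle point.

saddle


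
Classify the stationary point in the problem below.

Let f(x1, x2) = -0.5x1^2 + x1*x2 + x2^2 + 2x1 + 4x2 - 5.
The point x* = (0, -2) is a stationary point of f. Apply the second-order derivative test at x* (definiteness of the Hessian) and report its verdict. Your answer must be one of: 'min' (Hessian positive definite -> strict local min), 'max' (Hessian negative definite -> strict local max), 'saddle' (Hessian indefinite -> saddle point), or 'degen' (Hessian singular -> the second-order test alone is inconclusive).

Compute the Hessian H = grad^2 f:
  H = [[-1, 1], [1, 2]]
Verify stationarity: grad f(x*) = H x* + g = (0, 0).
Eigenvalues of H: -1.3028, 2.3028.
Eigenvalues have mixed signs, so H is indefinite -> x* is a saddle point.

saddle


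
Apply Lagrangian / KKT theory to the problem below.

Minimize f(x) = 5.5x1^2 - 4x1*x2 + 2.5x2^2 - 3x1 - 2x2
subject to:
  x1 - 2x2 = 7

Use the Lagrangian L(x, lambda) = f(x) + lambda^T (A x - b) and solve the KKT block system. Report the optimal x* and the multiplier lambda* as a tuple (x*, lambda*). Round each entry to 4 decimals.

Form the Lagrangian:
  L(x, lambda) = (1/2) x^T Q x + c^T x + lambda^T (A x - b)
Stationarity (grad_x L = 0): Q x + c + A^T lambda = 0.
Primal feasibility: A x = b.

This gives the KKT block system:
  [ Q   A^T ] [ x     ]   [-c ]
  [ A    0  ] [ lambda ] = [ b ]

Solving the linear system:
  x*      = (-0.1515, -3.5758)
  lambda* = (-9.6364)
  f(x*)   = 37.5303

x* = (-0.1515, -3.5758), lambda* = (-9.6364)


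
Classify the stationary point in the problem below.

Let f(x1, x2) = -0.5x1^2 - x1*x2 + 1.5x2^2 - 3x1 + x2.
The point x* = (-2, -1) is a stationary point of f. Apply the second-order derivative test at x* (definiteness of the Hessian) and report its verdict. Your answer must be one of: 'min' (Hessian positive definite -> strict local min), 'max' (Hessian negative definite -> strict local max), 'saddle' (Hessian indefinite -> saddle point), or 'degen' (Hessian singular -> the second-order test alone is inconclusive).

Compute the Hessian H = grad^2 f:
  H = [[-1, -1], [-1, 3]]
Verify stationarity: grad f(x*) = H x* + g = (0, 0).
Eigenvalues of H: -1.2361, 3.2361.
Eigenvalues have mixed signs, so H is indefinite -> x* is a saddle point.

saddle


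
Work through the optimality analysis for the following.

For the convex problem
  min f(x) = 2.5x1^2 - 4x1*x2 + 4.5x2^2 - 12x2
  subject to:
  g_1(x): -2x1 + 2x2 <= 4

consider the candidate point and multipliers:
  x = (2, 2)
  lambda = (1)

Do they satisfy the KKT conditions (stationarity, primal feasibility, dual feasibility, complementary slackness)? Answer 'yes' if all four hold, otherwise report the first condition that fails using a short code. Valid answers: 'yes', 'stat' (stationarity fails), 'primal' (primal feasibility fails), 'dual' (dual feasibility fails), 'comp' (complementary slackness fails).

Gradient of f: grad f(x) = Q x + c = (2, -2)
Constraint values g_i(x) = a_i^T x - b_i:
  g_1((2, 2)) = -4
Stationarity residual: grad f(x) + sum_i lambda_i a_i = (0, 0)
  -> stationarity OK
Primal feasibility (all g_i <= 0): OK
Dual feasibility (all lambda_i >= 0): OK
Complementary slackness (lambda_i * g_i(x) = 0 for all i): FAILS

Verdict: the first failing condition is complementary_slackness -> comp.

comp


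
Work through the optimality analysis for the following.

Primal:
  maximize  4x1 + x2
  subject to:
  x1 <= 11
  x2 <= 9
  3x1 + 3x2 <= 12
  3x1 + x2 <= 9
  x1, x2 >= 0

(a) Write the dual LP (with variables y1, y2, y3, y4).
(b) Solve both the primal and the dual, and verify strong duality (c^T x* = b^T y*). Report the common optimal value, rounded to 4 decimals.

The standard primal-dual pair for 'max c^T x s.t. A x <= b, x >= 0' is:
  Dual:  min b^T y  s.t.  A^T y >= c,  y >= 0.

So the dual LP is:
  minimize  11y1 + 9y2 + 12y3 + 9y4
  subject to:
    y1 + 3y3 + 3y4 >= 4
    y2 + 3y3 + y4 >= 1
    y1, y2, y3, y4 >= 0

Solving the primal: x* = (3, 0).
  primal value c^T x* = 12.
Solving the dual: y* = (0, 0, 0, 1.3333).
  dual value b^T y* = 12.
Strong duality: c^T x* = b^T y*. Confirmed.

12


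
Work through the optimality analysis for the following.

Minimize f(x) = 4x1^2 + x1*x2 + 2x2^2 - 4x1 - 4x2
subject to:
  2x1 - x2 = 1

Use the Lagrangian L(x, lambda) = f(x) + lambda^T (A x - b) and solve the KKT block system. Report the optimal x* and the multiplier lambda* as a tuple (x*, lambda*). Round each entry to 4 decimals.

Form the Lagrangian:
  L(x, lambda) = (1/2) x^T Q x + c^T x + lambda^T (A x - b)
Stationarity (grad_x L = 0): Q x + c + A^T lambda = 0.
Primal feasibility: A x = b.

This gives the KKT block system:
  [ Q   A^T ] [ x     ]   [-c ]
  [ A    0  ] [ lambda ] = [ b ]

Solving the linear system:
  x*      = (0.75, 0.5)
  lambda* = (-1.25)
  f(x*)   = -1.875

x* = (0.75, 0.5), lambda* = (-1.25)


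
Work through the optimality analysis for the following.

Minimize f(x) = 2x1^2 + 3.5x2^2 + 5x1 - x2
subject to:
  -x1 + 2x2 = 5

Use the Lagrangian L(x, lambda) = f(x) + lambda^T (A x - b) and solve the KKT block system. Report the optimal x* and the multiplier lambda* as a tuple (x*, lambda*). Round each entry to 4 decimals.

Form the Lagrangian:
  L(x, lambda) = (1/2) x^T Q x + c^T x + lambda^T (A x - b)
Stationarity (grad_x L = 0): Q x + c + A^T lambda = 0.
Primal feasibility: A x = b.

This gives the KKT block system:
  [ Q   A^T ] [ x     ]   [-c ]
  [ A    0  ] [ lambda ] = [ b ]

Solving the linear system:
  x*      = (-2.3043, 1.3478)
  lambda* = (-4.2174)
  f(x*)   = 4.1087

x* = (-2.3043, 1.3478), lambda* = (-4.2174)


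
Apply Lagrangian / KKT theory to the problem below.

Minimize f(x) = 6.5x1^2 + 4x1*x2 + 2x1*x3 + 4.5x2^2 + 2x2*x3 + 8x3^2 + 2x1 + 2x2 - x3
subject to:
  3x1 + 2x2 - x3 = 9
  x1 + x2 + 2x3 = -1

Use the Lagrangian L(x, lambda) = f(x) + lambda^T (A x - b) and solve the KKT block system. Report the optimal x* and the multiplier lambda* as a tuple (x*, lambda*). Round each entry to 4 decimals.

Form the Lagrangian:
  L(x, lambda) = (1/2) x^T Q x + c^T x + lambda^T (A x - b)
Stationarity (grad_x L = 0): Q x + c + A^T lambda = 0.
Primal feasibility: A x = b.

This gives the KKT block system:
  [ Q   A^T ] [ x     ]   [-c ]
  [ A    0  ] [ lambda ] = [ b ]

Solving the linear system:
  x*      = (1.7287, 0.9798, -1.8543)
  lambda* = (-10.6599, 7.2955)
  f(x*)   = 55.253

x* = (1.7287, 0.9798, -1.8543), lambda* = (-10.6599, 7.2955)


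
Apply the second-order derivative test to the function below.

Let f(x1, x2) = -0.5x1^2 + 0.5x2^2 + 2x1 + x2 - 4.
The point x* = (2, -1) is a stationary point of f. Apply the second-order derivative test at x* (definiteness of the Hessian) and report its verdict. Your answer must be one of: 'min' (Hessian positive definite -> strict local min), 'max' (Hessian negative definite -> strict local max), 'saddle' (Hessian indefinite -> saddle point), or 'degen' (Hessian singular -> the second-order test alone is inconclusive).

Compute the Hessian H = grad^2 f:
  H = [[-1, 0], [0, 1]]
Verify stationarity: grad f(x*) = H x* + g = (0, 0).
Eigenvalues of H: -1, 1.
Eigenvalues have mixed signs, so H is indefinite -> x* is a saddle point.

saddle
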